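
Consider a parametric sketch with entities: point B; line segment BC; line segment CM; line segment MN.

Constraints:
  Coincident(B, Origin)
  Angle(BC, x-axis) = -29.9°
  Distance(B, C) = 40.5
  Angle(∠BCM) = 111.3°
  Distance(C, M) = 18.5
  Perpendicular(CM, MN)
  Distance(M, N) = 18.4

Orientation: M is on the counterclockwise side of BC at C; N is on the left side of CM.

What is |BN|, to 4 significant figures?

38.43

B is at the origin; BC runs at -29.9° with length 40.5, so C = 40.5·(cos -29.9°, sin -29.9°) = (35.11, -20.19). ∠BCM = 111.3°, so CM runs at -29.9° + (180° − 111.3°) = 38.80° from the x-axis; with |CM| = 18.5, M = C + 18.5·(cos 38.80°, sin 38.80°) = (49.53, -8.597). CM is perpendicular to MN; with |MN| = 18.4 on the left of CM, N = M + 18.4·(-0.6266, 0.7793) = (38.00, 5.743). Then |BN| = |N − B| = 38.43.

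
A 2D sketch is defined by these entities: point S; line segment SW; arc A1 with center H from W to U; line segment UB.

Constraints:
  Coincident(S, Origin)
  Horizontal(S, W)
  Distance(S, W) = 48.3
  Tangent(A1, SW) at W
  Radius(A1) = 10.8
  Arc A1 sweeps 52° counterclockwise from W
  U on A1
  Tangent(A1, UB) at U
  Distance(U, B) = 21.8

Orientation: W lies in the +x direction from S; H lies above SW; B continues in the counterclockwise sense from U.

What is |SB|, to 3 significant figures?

73.4

S is at the origin; SW is horizontal with |SW| = 48.3 and W on the +x side, so W = (48.3, 0.00). A1 meets SW tangentially, so HW is at right angles to SW, so H = W + (0, 10.8) = (48.3, 10.8). On A1, W sits at bearing -90° from H; a 52° counterclockwise sweep puts U at bearing -38°, so U = H + 10.8·(cos -38°, sin -38°) = (56.8, 4.15). The tangent condition forces HU to be normal to UB, so UB runs along (−sin -38°, cos -38°); with |UB| = 21.8, B = (70.2, 21.3). Then |SB| = |B − S| = 73.4.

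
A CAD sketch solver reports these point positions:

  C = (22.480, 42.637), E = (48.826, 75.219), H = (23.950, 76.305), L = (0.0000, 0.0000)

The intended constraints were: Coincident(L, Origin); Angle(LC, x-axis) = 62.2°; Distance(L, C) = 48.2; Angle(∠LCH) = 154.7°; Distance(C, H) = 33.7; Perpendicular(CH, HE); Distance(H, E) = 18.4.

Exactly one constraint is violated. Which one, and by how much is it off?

Distance(H, E) = 18.4 — off by 6.50.

L = (0.00, 0.00) ✓; LC at 62.20° ✓; |LC| = 48.20 ✓; ∠LCH = 154.7° ✓; |CH| = 33.70 ✓; ∠(CH, HE) = 90.00° ✓; |HE| = 24.90 ✗.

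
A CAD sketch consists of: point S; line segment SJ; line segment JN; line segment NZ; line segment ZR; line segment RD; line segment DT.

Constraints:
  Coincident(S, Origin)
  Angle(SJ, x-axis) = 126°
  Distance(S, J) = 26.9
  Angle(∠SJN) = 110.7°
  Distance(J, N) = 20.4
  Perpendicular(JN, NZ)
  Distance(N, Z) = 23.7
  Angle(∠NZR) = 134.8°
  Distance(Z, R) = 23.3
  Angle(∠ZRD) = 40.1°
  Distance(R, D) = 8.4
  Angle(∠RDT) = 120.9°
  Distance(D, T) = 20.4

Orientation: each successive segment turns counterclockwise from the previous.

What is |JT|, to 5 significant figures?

32.423

S is at the origin; SJ runs at 126.0° with length 26.9, so J = (-15.811, 21.763). ∠SJN = 110.7° gives JN at -164.70° from the x-axis; with |JN| = 20.4, N = (-35.488, 16.380). JN ⟂ NZ, so NZ runs at -74.700°; with |NZ| = 23.7, Z = (-29.235, -6.4805). ∠NZR = 134.8° gives ZR at -29.500° from the x-axis; with |ZR| = 23.3, R = (-8.9553, -17.954). ∠ZRD = 40.1° gives RD at 110.40° from the x-axis; with |RD| = 8.4, D = (-11.883, -10.081). ∠RDT = 120.9° gives DT at 169.50° from the x-axis; with |DT| = 20.4, T = (-31.942, -6.3632). Then |JT| = |T − J| = 32.423.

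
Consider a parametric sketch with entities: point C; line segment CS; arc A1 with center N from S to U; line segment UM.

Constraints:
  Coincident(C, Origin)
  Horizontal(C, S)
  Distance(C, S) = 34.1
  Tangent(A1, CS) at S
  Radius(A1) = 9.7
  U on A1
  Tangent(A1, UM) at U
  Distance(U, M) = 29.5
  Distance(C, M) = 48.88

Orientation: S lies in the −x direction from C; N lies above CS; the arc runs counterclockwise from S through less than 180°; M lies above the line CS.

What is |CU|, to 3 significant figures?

26.8

C is at the origin; CS is horizontal with |CS| = 34.1 and S on the −x side, so S = (-34.1, 0.00). Tangency of A1 to CS means the radius NS is perpendicular to CS, so N = S + (0, 9.7) = (-34.1, 9.70). Since NU ⟂ UM (tangency), |NM| = √(9.7² + 29.5²) = 31.1 regardless of where U sits on A1. So M lies on both circle(C, 48.88) and circle(N, 31.1); the above-CS intersection is M = (-27.9, 40.1). U is the foot of the tangent from M: U = (-24.5, 10.8).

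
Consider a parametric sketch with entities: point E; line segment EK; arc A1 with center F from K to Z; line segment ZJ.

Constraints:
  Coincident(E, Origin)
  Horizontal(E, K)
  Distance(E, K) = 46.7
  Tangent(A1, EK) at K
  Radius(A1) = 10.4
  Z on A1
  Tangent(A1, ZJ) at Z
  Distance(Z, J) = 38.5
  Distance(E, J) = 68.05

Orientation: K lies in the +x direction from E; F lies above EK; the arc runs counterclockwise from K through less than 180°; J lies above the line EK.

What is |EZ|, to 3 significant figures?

58.2

Checks: |FZ| = 10.40 ✓; ∠(FZ, ZJ) = 90.00° ✓; |ZJ| = 38.50 ✓; |EJ| = 68.05 ✓.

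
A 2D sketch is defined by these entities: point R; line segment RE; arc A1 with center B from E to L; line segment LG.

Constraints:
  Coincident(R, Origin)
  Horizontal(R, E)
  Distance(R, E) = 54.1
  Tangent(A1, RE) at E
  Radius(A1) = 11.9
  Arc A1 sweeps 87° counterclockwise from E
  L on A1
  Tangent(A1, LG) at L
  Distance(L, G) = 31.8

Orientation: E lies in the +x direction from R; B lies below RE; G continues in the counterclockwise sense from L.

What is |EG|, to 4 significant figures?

45.12

R is at the origin; RE is horizontal with |RE| = 54.1 and E on the +x side, so E = (54.10, 0.000). A1 meets RE tangentially, so BE is at right angles to RE, so B = E + (0, -11.9) = (54.10, -11.90). On A1, E sits at bearing 90° from B; an 87° counterclockwise sweep puts L at bearing 177°, so L = B + 11.9·(cos 177°, sin 177°) = (42.22, -11.28). Since A1 is tangent to LG there, BL ⟂ LG, so LG runs along (−sin 177°, cos 177°); with |LG| = 31.8, G = (40.55, -43.03). Then |EG| = |G − E| = 45.12.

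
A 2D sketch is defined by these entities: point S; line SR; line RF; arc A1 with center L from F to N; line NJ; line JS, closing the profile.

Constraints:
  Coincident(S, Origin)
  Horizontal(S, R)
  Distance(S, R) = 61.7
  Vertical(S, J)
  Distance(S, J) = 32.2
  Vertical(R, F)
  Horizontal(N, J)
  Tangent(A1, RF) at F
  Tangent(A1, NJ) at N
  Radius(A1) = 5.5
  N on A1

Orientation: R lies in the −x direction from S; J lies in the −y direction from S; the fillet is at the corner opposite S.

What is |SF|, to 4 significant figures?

67.23

S is at the origin; SR is horizontal with |SR| = 61.7 and R on the −x side, so R = (-61.70, 0.000). S and J share the same x with |SJ| = 32.2 and J on the −y side, so J = (0.000, -32.20). The virtual corner opposite S is at (-61.70, -32.20). Since A1 is tangent to RF there, LF ⟂ RF and the tangent condition forces LN to be normal to NJ, with radius 5.5, so the center L sits 5.5 in from both sides at L = (-56.20, -26.70). That places the tangent points at F = (-61.70, -26.70) on RF and N = (-56.20, -32.20) on NJ. Then |SF| = |F − S| = 67.23.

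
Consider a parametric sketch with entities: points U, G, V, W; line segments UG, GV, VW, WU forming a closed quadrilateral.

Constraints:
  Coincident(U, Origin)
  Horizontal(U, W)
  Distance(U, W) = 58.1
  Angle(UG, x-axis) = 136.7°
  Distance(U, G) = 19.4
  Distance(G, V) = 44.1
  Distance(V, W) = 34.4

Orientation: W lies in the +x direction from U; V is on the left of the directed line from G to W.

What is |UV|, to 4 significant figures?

35.28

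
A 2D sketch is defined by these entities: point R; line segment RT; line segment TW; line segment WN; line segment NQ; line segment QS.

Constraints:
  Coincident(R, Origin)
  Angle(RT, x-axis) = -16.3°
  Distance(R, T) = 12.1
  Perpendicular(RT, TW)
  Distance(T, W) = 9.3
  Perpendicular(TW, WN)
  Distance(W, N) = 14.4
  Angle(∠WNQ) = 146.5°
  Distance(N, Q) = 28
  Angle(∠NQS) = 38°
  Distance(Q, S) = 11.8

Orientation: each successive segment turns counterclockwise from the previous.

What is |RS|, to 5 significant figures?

15.586

R is at the origin; RT runs at -16.3° with length 12.1, so T = (11.614, -3.3961). The perpendicularity gives TW at right angles to RT, so TW runs at 73.700°; with |TW| = 9.3, W = (14.224, 5.5301). TW ⟂ WN, so WN runs at 163.70°; with |WN| = 14.4, N = (0.40265, 9.5717). ∠WNQ = 146.5° gives NQ at -162.80° from the x-axis; with |NQ| = 28.0, Q = (-26.345, 1.2919). ∠NQS = 38.0° gives QS at -20.800° from the x-axis; with |QS| = 11.8, S = (-15.314, -2.8984). Then |RS| = |S − R| = 15.586.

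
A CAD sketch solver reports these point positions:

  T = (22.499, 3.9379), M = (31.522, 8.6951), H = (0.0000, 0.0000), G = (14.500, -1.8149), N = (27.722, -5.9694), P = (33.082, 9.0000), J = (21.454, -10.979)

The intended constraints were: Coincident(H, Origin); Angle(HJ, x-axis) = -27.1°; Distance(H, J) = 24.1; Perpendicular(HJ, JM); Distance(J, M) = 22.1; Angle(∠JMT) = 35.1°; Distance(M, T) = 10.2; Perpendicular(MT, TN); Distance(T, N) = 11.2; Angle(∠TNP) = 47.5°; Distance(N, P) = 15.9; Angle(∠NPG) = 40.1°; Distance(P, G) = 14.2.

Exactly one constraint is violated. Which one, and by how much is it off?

Distance(P, G) = 14.2 — off by 7.30.

H = (0.00, 0.00) ✓; HJ at -27.10° ✓; |HJ| = 24.10 ✓; ∠(HJ, JM) = 90.00° ✓; |JM| = 22.10 ✓; ∠JMT = 35.10° ✓; |MT| = 10.20 ✓; ∠(MT, TN) = 90.00° ✓; |TN| = 11.20 ✓; ∠TNP = 47.50° ✓; |NP| = 15.90 ✓; ∠NPG = 40.10° ✓; |PG| = 21.50 ✗.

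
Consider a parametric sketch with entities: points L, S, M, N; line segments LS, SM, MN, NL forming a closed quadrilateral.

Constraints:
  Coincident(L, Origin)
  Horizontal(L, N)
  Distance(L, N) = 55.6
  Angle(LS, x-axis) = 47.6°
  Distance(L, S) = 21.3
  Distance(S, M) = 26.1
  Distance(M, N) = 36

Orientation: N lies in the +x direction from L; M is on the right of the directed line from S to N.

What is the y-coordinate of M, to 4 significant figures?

-9.542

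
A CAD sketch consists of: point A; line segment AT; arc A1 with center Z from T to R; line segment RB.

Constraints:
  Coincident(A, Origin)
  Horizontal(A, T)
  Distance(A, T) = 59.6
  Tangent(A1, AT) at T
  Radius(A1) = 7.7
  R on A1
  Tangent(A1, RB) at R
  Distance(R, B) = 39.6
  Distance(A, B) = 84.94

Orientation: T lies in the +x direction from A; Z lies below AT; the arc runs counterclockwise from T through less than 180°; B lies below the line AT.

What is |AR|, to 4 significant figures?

53.97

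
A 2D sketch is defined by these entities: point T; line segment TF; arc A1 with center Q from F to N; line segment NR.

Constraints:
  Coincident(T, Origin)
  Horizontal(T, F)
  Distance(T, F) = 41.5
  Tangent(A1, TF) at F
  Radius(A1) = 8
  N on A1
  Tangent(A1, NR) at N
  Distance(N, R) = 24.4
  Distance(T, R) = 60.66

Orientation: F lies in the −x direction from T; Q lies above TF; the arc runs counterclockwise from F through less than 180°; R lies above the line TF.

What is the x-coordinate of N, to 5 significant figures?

-35.545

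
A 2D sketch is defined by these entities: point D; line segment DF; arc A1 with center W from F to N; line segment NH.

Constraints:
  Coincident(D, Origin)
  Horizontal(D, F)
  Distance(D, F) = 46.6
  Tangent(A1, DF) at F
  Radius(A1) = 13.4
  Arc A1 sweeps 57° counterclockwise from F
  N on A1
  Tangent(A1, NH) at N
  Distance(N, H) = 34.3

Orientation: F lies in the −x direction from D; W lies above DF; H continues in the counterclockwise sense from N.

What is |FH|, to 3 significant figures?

45.9

D is at the origin; D and F share the same y with |DF| = 46.6 and F on the −x side, so F = (-46.6, 0.00). Since A1 is tangent to DF there, WF ⟂ DF, so W = F + (0, 13.4) = (-46.6, 13.4). On A1, F sits at bearing -90° from W; a 57° counterclockwise sweep puts N at bearing -33°, so N = W + 13.4·(cos -33°, sin -33°) = (-35.4, 6.10). Tangency of A1 to NH means the radius WN is perpendicular to NH, so NH runs along (−sin -33°, cos -33°); with |NH| = 34.3, H = (-16.7, 34.9). Then |FH| = |H − F| = 45.9.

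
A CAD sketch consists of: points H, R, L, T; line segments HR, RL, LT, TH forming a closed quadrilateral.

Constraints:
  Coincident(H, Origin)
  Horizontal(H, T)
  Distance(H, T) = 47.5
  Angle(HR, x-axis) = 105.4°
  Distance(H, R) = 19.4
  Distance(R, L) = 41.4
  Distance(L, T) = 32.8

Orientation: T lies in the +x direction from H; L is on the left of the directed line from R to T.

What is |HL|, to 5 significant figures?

45.927

H is at the origin; HT is horizontal with |HT| = 47.5 and T in +x, so T = (47.5, 0). HR runs at 105.4° with |HR| = 19.4, so R = (-5.1518, 18.703). L is determined by |RL| = 41.4 and |LT| = 32.8 together: it lies at the intersection of circle(R, 41.4) and circle(T, 32.8). With |RT| = 55.875, the foot of the radical line on RT is 33.648 from R and the perpendicular offset is √(41.4² − 33.648²) = 24.120. Taking the left-of-RT solution: L = (34.629, 30.169).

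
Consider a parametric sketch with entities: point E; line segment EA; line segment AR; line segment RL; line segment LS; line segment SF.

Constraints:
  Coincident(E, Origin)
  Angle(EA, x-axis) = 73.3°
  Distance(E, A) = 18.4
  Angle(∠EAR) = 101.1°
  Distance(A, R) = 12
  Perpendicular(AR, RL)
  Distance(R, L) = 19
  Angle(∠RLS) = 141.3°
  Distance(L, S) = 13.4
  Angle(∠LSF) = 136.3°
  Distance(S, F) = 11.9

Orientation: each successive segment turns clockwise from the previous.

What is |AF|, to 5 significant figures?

32.090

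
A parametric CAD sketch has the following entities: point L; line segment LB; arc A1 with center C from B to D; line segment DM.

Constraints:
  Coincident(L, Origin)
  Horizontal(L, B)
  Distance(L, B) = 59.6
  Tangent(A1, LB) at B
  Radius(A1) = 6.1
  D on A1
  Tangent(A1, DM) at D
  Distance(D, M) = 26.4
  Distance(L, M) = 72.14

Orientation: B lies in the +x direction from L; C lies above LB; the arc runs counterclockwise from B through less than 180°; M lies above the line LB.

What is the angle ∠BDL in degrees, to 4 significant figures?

40.97°

Checks: |LB| = 59.60 ✓; |CD| = 6.100 ✓; ∠(CD, DM) = 90.00° ✓; |DM| = 26.40 ✓; |LM| = 72.14 ✓.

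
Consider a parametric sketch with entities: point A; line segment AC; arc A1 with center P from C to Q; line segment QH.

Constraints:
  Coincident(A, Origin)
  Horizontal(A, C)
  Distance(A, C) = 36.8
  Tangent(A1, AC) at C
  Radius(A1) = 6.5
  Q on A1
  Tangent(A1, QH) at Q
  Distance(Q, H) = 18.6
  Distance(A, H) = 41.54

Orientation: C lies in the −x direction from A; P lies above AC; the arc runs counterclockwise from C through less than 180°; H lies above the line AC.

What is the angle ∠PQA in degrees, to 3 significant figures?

160°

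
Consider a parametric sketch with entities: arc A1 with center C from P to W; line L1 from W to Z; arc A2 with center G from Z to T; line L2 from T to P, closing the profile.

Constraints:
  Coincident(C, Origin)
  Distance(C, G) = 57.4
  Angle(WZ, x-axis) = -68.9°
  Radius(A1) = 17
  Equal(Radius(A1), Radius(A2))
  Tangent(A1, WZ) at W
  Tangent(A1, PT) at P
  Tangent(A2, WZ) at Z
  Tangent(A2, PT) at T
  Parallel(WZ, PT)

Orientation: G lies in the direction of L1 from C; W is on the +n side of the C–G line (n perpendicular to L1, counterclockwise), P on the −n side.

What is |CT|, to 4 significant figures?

59.86

The slot axis is L1's direction at -68.9°, so u = (cos -68.9°, sin -68.9°) = (0.3600, -0.9330) and n = (−sin -68.9°, cos -68.9°) = (0.9330, 0.3600). C is at the origin and G lies 57.4 along u from C, so G = 57.4·u = (20.66, -53.55). Tangency of A1 to both parallel lines with radius 17.0 puts W and P at C ± 17.0·n: W = (15.86, 6.120), P = (-15.86, -6.120). Equal radii place Z and T the same way about G: Z = G + 17.0·n = (36.52, -47.43), T = G − 17.0·n = (4.804, -59.67). Then |CT| = |T − C| = 59.86.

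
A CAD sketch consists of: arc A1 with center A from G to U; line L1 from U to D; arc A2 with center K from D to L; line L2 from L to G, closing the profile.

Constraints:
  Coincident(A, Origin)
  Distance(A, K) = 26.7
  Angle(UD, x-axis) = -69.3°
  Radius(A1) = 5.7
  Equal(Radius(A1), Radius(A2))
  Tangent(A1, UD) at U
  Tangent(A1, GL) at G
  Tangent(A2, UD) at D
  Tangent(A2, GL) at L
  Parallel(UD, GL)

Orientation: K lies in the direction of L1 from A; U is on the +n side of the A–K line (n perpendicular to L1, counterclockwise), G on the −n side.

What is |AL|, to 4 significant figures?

27.30

Tangency of A1 to both parallel lines with radius 5.7 puts U and G at A ± 5.7·n: U = (5.332, 2.015), G = (-5.332, -2.015). Equal radii place D and L the same way about K: D = K + 5.7·n = (14.77, -22.96), L = K − 5.7·n = (4.106, -26.99). Then |AL| = |L − A| = 27.30.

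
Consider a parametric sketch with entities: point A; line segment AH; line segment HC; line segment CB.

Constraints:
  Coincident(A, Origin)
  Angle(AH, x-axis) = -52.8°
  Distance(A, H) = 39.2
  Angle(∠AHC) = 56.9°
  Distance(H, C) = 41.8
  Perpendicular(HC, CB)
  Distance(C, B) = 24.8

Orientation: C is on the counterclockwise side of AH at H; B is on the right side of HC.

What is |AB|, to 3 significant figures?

61.1

A is at the origin; AH runs at -52.8° with length 39.2, so H = 39.2·(cos -52.8°, sin -52.8°) = (23.7, -31.2). ∠AHC = 56.9°, so HC runs at -52.8° + (180° − 56.9°) = 70.3° from the x-axis; with |HC| = 41.8, C = H + 41.8·(cos 70.3°, sin 70.3°) = (37.8, 8.13). HC is perpendicular to CB; with |CB| = 24.8 on the right of HC, B = C + 24.8·(0.941, -0.337) = (61.1, -0.230). Then |AB| = |B − A| = 61.1.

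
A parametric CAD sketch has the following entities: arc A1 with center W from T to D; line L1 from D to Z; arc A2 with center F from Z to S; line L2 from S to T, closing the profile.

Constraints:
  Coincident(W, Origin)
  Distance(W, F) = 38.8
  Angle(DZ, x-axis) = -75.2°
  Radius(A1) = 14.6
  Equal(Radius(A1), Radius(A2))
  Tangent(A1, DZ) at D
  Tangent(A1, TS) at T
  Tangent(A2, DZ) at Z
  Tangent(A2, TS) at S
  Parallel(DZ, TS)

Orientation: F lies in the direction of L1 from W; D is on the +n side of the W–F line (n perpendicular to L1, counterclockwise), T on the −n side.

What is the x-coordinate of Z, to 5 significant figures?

24.027

Tangency of A1 to both parallel lines with radius 14.6 puts D and T at W ± 14.6·n: D = (14.116, 3.7295), T = (-14.116, -3.7295). Equal radii place Z and S the same way about F: Z = F + 14.6·n = (24.027, -33.783), S = F − 14.6·n = (-4.2043, -41.242). So Z.x = 24.027.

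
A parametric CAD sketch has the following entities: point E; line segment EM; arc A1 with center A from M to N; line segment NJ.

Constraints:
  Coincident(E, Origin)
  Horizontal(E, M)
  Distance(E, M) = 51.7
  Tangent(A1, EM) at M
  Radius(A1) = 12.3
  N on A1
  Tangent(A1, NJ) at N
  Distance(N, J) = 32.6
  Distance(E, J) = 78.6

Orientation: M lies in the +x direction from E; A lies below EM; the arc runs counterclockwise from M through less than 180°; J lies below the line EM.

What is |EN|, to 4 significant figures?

47.37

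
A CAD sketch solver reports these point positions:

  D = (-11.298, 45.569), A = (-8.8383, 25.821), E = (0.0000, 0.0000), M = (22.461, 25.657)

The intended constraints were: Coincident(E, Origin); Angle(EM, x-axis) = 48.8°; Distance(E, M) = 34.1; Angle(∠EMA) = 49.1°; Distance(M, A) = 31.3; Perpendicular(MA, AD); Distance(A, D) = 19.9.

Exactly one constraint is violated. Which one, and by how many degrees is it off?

Perpendicular(MA, AD) — off by 7.40°.

E = (0.00, 0.00) ✓; EM at 48.80° ✓; |EM| = 34.10 ✓; ∠EMA = 49.10° ✓; |MA| = 31.30 ✓; ∠(MA, AD) = 82.60° ✗; |AD| = 19.90 ✓.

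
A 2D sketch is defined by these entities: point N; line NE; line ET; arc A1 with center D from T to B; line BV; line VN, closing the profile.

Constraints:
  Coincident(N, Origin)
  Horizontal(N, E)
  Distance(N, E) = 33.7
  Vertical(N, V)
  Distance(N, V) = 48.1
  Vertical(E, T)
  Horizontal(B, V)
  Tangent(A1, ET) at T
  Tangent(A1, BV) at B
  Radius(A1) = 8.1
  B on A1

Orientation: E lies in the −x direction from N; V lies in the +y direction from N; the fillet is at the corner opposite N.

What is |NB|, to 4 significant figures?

54.49

N is at the origin; N and E share the same y with |NE| = 33.7 and E on the −x side, so E = (-33.70, 0.000). N and V share the same x with |NV| = 48.1 and V on the +y side, so V = (0.000, 48.10). The virtual corner opposite N is at (-33.70, 48.10). A1 meets ET tangentially, so DT is at right angles to ET and since A1 is tangent to BV there, DB ⟂ BV, with radius 8.1, so the center D sits 8.1 in from both sides at D = (-25.60, 40.00). That places the tangent points at T = (-33.70, 40.00) on ET and B = (-25.60, 48.10) on BV. Then |NB| = |B − N| = 54.49.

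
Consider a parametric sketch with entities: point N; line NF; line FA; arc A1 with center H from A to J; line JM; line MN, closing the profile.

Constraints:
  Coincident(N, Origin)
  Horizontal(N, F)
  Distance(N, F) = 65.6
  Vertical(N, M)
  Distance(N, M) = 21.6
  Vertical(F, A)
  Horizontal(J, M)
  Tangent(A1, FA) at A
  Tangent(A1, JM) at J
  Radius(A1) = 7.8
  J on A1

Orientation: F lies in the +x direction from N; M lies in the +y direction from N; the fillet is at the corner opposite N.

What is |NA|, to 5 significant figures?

67.036

N is at the origin; N and F share the same y with |NF| = 65.6 and F on the +x side, so F = (65.600, 0.0000). NM is vertical with |NM| = 21.6 and M on the +y side, so M = (0.0000, 21.600). The virtual corner opposite N is at (65.600, 21.600). Tangency of A1 to FA means the radius HA is perpendicular to FA and the tangent condition forces HJ to be normal to JM, with radius 7.8, so the center H sits 7.8 in from both sides at H = (57.800, 13.800). That places the tangent points at A = (65.600, 13.800) on FA and J = (57.800, 21.600) on JM. Then |NA| = |A − N| = 67.036.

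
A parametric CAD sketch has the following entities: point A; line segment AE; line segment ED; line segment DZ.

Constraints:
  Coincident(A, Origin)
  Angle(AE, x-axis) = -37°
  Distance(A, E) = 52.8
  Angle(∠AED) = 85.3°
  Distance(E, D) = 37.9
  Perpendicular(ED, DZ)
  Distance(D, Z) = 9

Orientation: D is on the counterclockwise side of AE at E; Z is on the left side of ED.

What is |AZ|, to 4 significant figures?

55.05

A is at the origin; AE runs at -37.0° with length 52.8, so E = 52.8·(cos -37.0°, sin -37.0°) = (42.17, -31.78). ∠AED = 85.3°, so ED runs at -37.0° + (180° − 85.3°) = 57.70° from the x-axis; with |ED| = 37.9, D = E + 37.9·(cos 57.70°, sin 57.70°) = (62.42, 0.2596). ED is perpendicular to DZ; with |DZ| = 9.0 on the left of ED, Z = D + 9.0·(-0.8453, 0.5344) = (54.81, 5.069). Then |AZ| = |Z − A| = 55.05.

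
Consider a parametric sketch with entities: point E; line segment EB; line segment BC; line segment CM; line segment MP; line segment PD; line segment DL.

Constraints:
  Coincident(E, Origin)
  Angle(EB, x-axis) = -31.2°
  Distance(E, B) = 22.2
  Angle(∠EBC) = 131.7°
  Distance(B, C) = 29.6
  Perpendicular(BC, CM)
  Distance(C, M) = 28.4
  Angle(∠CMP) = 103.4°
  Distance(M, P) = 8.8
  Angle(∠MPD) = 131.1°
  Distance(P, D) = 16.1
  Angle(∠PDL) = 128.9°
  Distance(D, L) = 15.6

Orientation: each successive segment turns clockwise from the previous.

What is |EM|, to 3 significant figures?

45.9

E is at the origin; EB runs at -31.2° with length 22.2, so B = (19.0, -11.5). ∠EBC = 131.7° gives BC at -79.5° from the x-axis; with |BC| = 29.6, C = (24.4, -40.6). BC is perpendicular to CM, so CM runs at -170°; with |CM| = 28.4, M = (-3.54, -45.8). Then |EM| = |M − E| = 45.9.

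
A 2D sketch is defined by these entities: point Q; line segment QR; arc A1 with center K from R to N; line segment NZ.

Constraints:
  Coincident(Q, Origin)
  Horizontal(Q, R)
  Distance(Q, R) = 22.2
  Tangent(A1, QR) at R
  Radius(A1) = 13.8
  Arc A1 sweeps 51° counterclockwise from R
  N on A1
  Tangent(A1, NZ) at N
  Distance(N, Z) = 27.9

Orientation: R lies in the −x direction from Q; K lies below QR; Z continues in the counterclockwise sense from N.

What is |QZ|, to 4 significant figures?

57.15

Q is at the origin; Q and R share the same y with |QR| = 22.2 and R on the −x side, so R = (-22.20, 0.000). Tangency of A1 to QR means the radius KR is perpendicular to QR, so K = R + (0, -13.8) = (-22.20, -13.80). On A1, R sits at bearing 90° from K; a 51° counterclockwise sweep puts N at bearing 141°, so N = K + 13.8·(cos 141°, sin 141°) = (-32.92, -5.115). Tangency of A1 to NZ means the radius KN is perpendicular to NZ, so NZ runs along (−sin 141°, cos 141°); with |NZ| = 27.9, Z = (-50.48, -26.80). Then |QZ| = |Z − Q| = 57.15.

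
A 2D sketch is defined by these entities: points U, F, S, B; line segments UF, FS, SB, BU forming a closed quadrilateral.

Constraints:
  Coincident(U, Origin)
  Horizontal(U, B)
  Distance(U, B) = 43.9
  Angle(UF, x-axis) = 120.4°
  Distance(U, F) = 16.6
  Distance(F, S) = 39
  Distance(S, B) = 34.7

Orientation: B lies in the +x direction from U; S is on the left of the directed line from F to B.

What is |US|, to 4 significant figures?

40.74

U is at the origin; U and B share the same y with |UB| = 43.9 and B in +x, so B = (43.9, 0). UF runs at 120.4° with |UF| = 16.6, so F = (-8.400, 14.32). S is determined by |FS| = 39.0 and |SB| = 34.7 together: it lies at the intersection of circle(F, 39.0) and circle(B, 34.7). With |FB| = 54.22, the foot of the radical line on FB is 30.03 from F and the perpendicular offset is √(39.0² − 30.03²) = 24.88. Taking the left-of-FB solution: S = (27.14, 30.38).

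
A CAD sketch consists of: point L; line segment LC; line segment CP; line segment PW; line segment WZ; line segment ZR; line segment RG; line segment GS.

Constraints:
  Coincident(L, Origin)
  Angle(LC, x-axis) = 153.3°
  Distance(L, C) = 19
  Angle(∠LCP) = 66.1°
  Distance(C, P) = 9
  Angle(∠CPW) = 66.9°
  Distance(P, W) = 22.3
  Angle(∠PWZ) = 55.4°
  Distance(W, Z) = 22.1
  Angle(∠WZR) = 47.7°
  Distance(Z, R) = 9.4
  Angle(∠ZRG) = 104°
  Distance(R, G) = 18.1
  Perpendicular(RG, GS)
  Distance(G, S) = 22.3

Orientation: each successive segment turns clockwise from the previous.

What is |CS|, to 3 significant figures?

32.8

L is at the origin; LC runs at 153.3° with length 19.0, so C = (-17.0, 8.54). ∠LCP = 66.1° gives CP at 39.4° from the x-axis; with |CP| = 9.0, P = (-10.0, 14.2). ∠CPW = 66.9° gives PW at -73.7° from the x-axis; with |PW| = 22.3, W = (-3.76, -7.15). ∠PWZ = 55.4° gives WZ at 162° from the x-axis; with |WZ| = 22.1, Z = (-24.7, -0.215). ∠WZR = 47.7° gives ZR at 29.4° from the x-axis; with |ZR| = 9.4, R = (-16.6, 4.40). ∠ZRG = 104.0° gives RG at -46.6° from the x-axis; with |RG| = 18.1, G = (-4.12, -8.75). RG is perpendicular to GS, so GS runs at -137°; with |GS| = 22.3, S = (-20.3, -24.1). Then |CS| = |S − C| = 32.8.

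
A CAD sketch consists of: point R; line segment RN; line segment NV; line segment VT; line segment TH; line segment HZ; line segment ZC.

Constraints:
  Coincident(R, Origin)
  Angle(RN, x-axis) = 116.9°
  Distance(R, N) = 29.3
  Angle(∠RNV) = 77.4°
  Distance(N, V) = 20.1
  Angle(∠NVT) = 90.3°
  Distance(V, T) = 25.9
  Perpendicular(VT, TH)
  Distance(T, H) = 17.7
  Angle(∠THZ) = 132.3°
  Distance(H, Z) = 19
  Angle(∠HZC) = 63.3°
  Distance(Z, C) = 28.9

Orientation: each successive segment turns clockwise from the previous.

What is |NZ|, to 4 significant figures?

15.84

R is at the origin; RN runs at 116.9° with length 29.3, so N = (-13.26, 26.13). ∠RNV = 77.4° gives NV at 14.30° from the x-axis; with |NV| = 20.1, V = (6.221, 31.09). ∠NVT = 90.3° gives VT at -75.40° from the x-axis; with |VT| = 25.9, T = (12.75, 6.031). VT ⟂ TH, so TH runs at -165.4°; with |TH| = 17.7, H = (-4.379, 1.569). ∠THZ = 132.3° gives HZ at 146.9° from the x-axis; with |HZ| = 19.0, Z = (-20.30, 11.94). Then |NZ| = |Z − N| = 15.84.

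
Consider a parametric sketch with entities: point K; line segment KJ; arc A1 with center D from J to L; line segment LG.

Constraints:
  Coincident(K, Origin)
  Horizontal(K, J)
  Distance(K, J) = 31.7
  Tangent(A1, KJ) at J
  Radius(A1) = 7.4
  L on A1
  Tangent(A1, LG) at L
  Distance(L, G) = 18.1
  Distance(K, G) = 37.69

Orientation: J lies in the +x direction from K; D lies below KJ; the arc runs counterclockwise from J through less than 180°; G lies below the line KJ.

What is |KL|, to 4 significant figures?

25.80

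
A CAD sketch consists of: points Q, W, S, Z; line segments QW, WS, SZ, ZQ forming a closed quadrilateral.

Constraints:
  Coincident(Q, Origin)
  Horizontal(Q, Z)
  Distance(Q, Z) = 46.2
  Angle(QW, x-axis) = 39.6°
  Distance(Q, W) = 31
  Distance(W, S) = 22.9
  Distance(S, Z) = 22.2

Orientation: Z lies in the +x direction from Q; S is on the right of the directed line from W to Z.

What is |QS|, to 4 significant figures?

24.43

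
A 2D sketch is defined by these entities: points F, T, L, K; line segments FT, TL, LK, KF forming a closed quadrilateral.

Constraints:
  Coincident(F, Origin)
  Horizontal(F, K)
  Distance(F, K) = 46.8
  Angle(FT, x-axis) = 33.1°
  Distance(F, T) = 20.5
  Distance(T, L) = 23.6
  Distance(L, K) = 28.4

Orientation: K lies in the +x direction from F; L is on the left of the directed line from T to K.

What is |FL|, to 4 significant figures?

44.04

Checks: |TL| = 23.60 ✓; |LK| = 28.40 ✓.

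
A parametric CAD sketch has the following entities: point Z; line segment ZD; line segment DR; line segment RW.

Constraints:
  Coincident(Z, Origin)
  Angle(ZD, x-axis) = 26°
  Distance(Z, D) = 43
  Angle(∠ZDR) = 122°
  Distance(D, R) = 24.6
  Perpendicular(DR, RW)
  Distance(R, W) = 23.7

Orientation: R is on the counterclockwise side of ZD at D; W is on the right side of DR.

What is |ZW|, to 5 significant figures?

76.586

∠ZDR = 122.0°, so DR runs at 26.0° + (180° − 122.0°) = 84.000° from the x-axis; with |DR| = 24.6, R = D + 24.6·(cos 84.000°, sin 84.000°) = (41.220, 43.315). DR ⟂ RW; with |RW| = 23.7 on the right of DR, W = R + 23.7·(0.99452, -0.10453) = (64.790, 40.838). Then |ZW| = |W − Z| = 76.586.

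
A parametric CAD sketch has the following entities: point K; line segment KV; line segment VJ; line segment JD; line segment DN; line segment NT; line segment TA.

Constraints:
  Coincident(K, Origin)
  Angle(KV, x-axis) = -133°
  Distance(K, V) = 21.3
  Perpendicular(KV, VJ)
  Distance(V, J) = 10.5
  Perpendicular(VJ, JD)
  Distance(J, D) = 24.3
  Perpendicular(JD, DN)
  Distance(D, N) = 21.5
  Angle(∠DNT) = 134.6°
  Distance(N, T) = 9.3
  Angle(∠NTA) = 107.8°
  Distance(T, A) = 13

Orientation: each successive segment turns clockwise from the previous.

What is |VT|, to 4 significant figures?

24.90

The perpendicularity gives DN at right angles to JD, so DN runs at -43.00°; with |DN| = 21.5, N = (10.09, -5.308). ∠DNT = 134.6° gives NT at -88.40° from the x-axis; with |NT| = 9.3, T = (10.35, -14.60). Then |VT| = |T − V| = 24.90.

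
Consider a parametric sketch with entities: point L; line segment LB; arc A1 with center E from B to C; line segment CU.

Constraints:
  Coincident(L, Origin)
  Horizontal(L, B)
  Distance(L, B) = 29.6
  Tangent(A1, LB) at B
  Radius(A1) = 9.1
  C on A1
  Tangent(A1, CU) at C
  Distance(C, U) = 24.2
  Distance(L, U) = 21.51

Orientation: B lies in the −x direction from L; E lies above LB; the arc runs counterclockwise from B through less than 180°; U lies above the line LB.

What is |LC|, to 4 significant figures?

23.14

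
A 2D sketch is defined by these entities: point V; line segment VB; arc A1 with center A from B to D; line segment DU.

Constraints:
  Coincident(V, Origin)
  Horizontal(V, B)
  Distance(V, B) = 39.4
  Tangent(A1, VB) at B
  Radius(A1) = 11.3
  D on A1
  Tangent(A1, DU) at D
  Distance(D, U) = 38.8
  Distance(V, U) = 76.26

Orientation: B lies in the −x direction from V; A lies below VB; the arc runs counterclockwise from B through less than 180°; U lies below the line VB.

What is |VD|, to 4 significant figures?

50.85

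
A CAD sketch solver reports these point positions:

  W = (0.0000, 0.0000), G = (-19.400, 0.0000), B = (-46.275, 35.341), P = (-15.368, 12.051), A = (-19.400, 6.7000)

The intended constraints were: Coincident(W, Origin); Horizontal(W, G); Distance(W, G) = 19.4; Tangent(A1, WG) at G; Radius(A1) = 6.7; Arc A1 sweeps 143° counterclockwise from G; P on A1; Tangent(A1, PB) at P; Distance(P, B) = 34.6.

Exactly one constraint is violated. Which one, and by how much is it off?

Distance(P, B) = 34.6 — off by 4.10.

W = (0.00, 0.00) ✓; W.y = 0.00, G.y = 0.00 ✓; |WG| = 19.40 ✓; ∠(AG, GW) = 90.00° ✓; |AG| = 6.700 ✓; bearing(A→P) − bearing(A→G) = 143.0° ✓; |AP| = 6.700 ✓; ∠(AP, PB) = 90.00° ✓; |PB| = 38.70 ✗.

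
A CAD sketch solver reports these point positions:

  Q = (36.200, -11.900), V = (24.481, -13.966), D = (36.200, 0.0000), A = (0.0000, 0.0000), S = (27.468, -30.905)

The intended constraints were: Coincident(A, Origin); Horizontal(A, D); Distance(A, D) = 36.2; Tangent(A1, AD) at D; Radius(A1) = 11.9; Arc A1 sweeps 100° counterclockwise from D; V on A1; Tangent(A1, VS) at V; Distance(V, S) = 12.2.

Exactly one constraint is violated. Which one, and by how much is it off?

Distance(V, S) = 12.2 — off by 5.00.

A = (0.00, 0.00) ✓; A.y = 0.00, D.y = 0.00 ✓; |AD| = 36.20 ✓; ∠(QD, DA) = 90.00° ✓; |QD| = 11.90 ✓; bearing(Q→V) − bearing(Q→D) = 100.0° ✓; |QV| = 11.90 ✓; ∠(QV, VS) = 90.00° ✓; |VS| = 17.20 ✗.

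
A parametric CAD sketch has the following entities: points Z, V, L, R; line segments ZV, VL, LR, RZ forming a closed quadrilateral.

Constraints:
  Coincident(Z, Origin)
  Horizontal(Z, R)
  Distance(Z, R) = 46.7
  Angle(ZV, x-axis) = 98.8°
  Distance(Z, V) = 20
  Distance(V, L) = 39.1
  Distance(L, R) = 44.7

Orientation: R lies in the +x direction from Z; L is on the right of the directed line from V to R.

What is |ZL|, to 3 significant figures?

19.2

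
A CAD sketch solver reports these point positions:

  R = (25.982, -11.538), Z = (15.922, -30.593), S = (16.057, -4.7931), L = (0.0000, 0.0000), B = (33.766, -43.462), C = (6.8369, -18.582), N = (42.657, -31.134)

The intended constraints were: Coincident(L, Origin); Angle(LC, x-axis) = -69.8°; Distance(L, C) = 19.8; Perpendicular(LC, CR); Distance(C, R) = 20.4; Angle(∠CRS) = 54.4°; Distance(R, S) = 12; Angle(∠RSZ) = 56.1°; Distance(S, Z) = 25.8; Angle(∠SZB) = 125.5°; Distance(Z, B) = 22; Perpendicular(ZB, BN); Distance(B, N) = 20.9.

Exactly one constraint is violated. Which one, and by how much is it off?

Distance(B, N) = 20.9 — off by 5.70.

L = (0.00, 0.00) ✓; LC at -69.80° ✓; |LC| = 19.80 ✓; ∠(LC, CR) = 90.00° ✓; |CR| = 20.40 ✓; ∠CRS = 54.40° ✓; |RS| = 12.00 ✓; ∠RSZ = 56.10° ✓; |SZ| = 25.80 ✓; ∠SZB = 125.5° ✓; |ZB| = 22.00 ✓; ∠(ZB, BN) = 90.00° ✓; |BN| = 15.20 ✗.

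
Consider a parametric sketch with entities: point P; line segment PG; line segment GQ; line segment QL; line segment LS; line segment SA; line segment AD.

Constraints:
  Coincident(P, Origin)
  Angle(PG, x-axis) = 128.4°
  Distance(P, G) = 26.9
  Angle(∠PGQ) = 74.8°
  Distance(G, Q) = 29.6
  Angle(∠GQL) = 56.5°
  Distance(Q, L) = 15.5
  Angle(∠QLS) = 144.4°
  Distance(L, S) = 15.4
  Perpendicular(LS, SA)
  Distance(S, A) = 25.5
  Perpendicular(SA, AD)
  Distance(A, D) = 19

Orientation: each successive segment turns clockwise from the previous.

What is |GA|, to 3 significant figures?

5.93

P is at the origin; PG runs at 128.4° with length 26.9, so G = (-16.7, 21.1). ∠PGQ = 74.8° gives GQ at 23.2° from the x-axis; with |GQ| = 29.6, Q = (10.5, 32.7). ∠GQL = 56.5° gives QL at -100° from the x-axis; with |QL| = 15.5, L = (7.73, 17.5). ∠QLS = 144.4° gives LS at -136° from the x-axis; with |LS| = 15.4, S = (-3.33, 6.77). LS is perpendicular to SA, so SA runs at 134°; with |SA| = 25.5, A = (-21.1, 25.1). Then |GA| = |A − G| = 5.93.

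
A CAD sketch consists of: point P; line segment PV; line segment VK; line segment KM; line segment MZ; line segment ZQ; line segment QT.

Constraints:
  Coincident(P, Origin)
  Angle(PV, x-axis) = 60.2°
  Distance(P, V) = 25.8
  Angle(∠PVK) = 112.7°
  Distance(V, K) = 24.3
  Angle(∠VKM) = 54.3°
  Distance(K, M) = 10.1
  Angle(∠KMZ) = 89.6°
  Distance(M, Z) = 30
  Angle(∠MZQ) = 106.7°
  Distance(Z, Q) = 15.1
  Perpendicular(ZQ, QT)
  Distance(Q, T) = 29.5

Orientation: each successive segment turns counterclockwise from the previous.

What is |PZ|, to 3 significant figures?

33.5

P is at the origin; PV runs at 60.2° with length 25.8, so V = (12.8, 22.4). ∠PVK = 112.7° gives VK at 128° from the x-axis; with |VK| = 24.3, K = (-1.97, 41.7). ∠VKM = 54.3° gives KM at -107° from the x-axis; with |KM| = 10.1, M = (-4.89, 32.0). ∠KMZ = 89.6° gives MZ at -16.4° from the x-axis; with |MZ| = 30.0, Z = (23.9, 23.5). Then |PZ| = |Z − P| = 33.5.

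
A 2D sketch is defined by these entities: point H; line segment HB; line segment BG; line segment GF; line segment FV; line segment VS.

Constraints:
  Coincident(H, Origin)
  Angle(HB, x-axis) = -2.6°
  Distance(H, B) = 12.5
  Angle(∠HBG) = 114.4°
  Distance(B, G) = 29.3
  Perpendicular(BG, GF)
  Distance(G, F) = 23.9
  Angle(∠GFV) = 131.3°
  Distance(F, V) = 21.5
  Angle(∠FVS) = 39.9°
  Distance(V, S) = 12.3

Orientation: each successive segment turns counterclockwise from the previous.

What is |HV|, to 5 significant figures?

32.381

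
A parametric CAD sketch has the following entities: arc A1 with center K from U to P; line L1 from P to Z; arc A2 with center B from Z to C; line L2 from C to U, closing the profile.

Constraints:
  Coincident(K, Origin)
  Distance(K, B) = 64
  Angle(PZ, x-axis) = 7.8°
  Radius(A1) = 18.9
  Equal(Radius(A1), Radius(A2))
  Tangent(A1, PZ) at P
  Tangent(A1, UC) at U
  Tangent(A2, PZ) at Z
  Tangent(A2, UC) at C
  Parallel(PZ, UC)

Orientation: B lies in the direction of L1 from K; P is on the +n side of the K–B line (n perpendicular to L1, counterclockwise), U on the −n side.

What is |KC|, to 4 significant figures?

66.73

The slot axis is L1's direction at 7.8°, so u = (cos 7.8°, sin 7.8°) = (0.9907, 0.1357) and n = (−sin 7.8°, cos 7.8°) = (-0.1357, 0.9907). K is at the origin and B lies 64.0 along u from K, so B = 64.0·u = (63.41, 8.686). Tangency of A1 to both parallel lines with radius 18.9 puts P and U at K ± 18.9·n: P = (-2.565, 18.73), U = (2.565, -18.73). Equal radii place Z and C the same way about B: Z = B + 18.9·n = (60.84, 27.41), C = B − 18.9·n = (65.97, -10.04). Then |KC| = |C − K| = 66.73.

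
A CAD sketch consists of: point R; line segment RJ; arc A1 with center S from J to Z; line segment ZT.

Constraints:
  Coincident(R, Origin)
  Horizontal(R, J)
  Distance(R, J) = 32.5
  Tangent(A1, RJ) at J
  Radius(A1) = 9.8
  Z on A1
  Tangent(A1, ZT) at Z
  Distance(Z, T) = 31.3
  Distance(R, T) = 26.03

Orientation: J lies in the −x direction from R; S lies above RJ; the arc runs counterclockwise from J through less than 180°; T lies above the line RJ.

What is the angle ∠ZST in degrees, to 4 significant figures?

72.61°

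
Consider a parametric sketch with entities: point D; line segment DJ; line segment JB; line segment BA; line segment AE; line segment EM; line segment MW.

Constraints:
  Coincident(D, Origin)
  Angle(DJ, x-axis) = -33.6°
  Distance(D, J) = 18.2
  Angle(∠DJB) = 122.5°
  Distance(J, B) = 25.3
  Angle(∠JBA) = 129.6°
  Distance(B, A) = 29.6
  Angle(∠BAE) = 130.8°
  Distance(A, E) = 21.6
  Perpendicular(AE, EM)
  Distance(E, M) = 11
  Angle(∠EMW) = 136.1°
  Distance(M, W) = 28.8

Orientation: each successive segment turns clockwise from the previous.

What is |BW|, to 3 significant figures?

23.0

AE ⟂ EM, so EM runs at 79.3°; with |EM| = 11.0, M = (-27.7, -39.0). ∠EMW = 136.1° gives MW at 35.4° from the x-axis; with |MW| = 28.8, W = (-4.20, -22.3). Then |BW| = |W − B| = 23.0.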